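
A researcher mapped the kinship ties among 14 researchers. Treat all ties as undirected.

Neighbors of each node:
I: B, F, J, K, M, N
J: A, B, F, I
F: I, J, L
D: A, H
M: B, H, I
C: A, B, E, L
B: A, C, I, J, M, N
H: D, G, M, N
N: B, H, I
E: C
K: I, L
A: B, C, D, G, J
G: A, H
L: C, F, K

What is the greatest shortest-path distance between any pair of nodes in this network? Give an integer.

Eccentricity of each node (its greatest distance to any other): A:3, B:2, C:3, D:4, E:4, F:3, G:4, H:4, I:3, J:3, K:4, L:4, M:3, N:3.
The maximum eccentricity is 4, realized for instance by the pair G–K via G – H – N – I – K. So the diameter is 4.

4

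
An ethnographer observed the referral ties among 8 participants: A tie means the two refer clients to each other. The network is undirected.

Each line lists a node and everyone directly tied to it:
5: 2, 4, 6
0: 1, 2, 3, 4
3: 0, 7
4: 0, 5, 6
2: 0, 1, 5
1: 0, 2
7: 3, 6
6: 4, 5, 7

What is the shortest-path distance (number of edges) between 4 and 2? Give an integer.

2

One shortest route is 4 – 0 – 2, which uses 2 edges, and 4 and 2 are not directly tied, so nothing shorter exists. So d(4,2) = 2.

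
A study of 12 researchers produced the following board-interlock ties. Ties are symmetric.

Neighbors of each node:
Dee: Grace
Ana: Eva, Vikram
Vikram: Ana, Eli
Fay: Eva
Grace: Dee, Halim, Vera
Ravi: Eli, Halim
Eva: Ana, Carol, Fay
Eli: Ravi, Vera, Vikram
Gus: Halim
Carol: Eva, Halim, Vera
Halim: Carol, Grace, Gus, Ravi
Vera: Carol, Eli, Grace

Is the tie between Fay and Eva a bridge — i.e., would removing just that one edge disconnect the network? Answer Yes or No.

Without the Fay–Eva edge there is no alternate route between Fay and Eva, so the network disconnects. It is a bridge.

Yes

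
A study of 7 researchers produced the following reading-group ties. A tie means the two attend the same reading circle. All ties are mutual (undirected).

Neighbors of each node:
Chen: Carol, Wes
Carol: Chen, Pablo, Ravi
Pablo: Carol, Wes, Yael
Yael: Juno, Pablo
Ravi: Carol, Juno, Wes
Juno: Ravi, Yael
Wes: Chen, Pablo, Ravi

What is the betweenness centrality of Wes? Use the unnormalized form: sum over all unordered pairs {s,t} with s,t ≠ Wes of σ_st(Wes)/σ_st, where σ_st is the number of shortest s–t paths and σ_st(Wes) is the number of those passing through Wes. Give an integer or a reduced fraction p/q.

Pairs whose geodesics pass through Wes — Yael–Chen: 1/2; Juno–Chen: 1/2; Ravi–Chen: 1/2; Ravi–Pablo: 1/2; Chen–Pablo: 1/2.
All other pairs contribute 0.
Summing the contributions gives betweenness(Wes) = 5/2.

5/2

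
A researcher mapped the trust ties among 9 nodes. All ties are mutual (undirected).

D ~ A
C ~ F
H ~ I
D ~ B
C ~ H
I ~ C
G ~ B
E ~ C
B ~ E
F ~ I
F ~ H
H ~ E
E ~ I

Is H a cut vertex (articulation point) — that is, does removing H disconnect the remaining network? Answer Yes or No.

No

Even without H, every remaining node can still reach every other (the residual graph is connected), so H is not a cut vertex.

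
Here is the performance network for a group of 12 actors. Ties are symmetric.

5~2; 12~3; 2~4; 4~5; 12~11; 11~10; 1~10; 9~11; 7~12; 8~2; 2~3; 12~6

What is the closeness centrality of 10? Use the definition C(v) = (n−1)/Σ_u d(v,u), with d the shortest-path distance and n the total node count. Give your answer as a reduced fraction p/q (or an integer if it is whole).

11/34

Distances from 10: 1:1, 2:4, 3:3, 4:5, 5:5, 6:3, 7:3, 8:5, 9:2, 11:1, 12:2. Sum = 34.
n = 12, so closeness = 11/34.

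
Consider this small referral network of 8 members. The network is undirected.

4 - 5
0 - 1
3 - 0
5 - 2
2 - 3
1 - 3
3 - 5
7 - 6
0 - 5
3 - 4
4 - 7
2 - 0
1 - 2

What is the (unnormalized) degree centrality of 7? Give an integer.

2

7 is directly tied to 4 and 6. That is 2 neighbors, so the degree of 7 is 2.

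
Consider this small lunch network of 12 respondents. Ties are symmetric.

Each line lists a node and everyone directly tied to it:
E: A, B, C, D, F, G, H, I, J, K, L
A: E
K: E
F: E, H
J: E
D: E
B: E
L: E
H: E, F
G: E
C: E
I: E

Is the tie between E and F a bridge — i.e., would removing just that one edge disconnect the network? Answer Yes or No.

No

Even without that edge, E still reaches F via E – H – F, so the network stays connected. Not a bridge.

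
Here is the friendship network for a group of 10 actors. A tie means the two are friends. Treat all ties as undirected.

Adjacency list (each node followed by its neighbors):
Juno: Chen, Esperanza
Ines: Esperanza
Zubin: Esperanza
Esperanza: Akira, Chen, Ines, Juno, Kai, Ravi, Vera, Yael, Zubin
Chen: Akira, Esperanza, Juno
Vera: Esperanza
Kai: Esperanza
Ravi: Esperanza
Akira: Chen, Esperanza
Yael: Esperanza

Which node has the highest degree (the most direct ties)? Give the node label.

Esperanza

Degrees — Akira:2, Chen:3, Esperanza:9, Ines:1, Juno:2, Kai:1, Ravi:1, Vera:1, Yael:1, Zubin:1.
The maximum is 9, attained only by Esperanza.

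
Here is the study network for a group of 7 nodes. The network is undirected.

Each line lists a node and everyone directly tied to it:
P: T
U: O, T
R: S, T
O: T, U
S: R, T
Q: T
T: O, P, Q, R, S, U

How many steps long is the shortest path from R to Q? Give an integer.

One shortest route is R – T – Q, which uses 2 edges, and R and Q are not directly tied, so nothing shorter exists. So d(R,Q) = 2.

2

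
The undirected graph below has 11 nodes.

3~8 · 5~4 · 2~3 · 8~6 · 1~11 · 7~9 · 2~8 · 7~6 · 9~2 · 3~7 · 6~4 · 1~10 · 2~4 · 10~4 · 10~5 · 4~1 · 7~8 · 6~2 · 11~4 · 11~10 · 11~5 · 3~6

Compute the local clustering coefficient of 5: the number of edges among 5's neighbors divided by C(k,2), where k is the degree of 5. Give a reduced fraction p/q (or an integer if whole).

1

5's neighbors: 4, 10, and 11 (k = 3).
Possible neighbor pairs: C(3,2) = 3. Edges among them: 4–10, 4–11, 10–11 → e = 3.
Clustering(5) = 3/3 = 1.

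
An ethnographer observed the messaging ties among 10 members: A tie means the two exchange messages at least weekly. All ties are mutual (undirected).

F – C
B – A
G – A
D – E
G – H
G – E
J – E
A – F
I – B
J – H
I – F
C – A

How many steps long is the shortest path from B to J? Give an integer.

4

One shortest route is B – A – G – H – J, which uses 4 edges, and at distance 3 from B we only reach {E, H}, which does not include J. So d(B,J) = 4.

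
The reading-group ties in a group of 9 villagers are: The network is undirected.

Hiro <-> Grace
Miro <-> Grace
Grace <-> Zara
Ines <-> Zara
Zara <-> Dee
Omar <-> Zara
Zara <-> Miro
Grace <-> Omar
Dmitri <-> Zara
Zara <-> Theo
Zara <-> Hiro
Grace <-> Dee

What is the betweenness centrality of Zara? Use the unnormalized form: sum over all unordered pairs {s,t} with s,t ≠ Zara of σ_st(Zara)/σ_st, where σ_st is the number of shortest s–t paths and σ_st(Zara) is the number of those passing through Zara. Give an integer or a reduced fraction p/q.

21

Pairs whose geodesics pass through Zara — Theo–Dee: 1; Theo–Dmitri: 1; Theo–Miro: 1; Theo–Ines: 1; Theo–Grace: 1; Theo–Hiro: 1; Theo–Omar: 1; Dee–Dmitri: 1; Dee–Miro: 1/2; Dee–Ines: 1; Dee–Hiro: 1/2; Dee–Omar: 1/2; Dmitri–Miro: 1; Dmitri–Ines: 1 … (+10 more pairs).
All other pairs contribute 0.
Summing the contributions gives betweenness(Zara) = 21.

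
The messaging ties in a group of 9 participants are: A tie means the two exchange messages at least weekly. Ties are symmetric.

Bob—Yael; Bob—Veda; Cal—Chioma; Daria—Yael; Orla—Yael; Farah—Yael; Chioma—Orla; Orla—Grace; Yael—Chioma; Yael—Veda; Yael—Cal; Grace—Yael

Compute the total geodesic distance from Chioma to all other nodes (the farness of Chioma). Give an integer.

Distances from Chioma: Bob:2, Cal:1, Daria:2, Farah:2, Grace:2, Orla:1, Veda:2, Yael:1.
Sum = 2 + 1 + 2 + 2 + 2 + 1 + 2 + 1 = 13.

13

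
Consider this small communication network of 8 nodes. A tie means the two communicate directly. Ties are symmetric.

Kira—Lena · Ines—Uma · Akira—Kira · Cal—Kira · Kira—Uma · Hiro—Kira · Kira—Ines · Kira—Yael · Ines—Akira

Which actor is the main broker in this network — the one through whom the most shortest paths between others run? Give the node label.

Kira

Unnormalized betweenness of each node: Akira:0, Cal:0, Hiro:0, Ines:1/2, Kira:37/2, Lena:0, Uma:0, Yael:0.
Kira has the largest value, 37/2, making it the main broker — the node through which the most shortest paths run.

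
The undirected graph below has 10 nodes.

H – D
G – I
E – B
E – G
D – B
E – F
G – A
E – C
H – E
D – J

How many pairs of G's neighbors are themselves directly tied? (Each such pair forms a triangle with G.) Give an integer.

0

G's neighbors are A, E, and I, but none of them are tied to each other, so no triangle contains G.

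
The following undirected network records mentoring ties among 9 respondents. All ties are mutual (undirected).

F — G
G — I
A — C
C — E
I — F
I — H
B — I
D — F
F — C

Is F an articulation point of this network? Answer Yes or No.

Yes

Removing F leaves {A, C, and E} with no path to {B, G, H, and I}, so the network splits into 3 components. F is a cut vertex.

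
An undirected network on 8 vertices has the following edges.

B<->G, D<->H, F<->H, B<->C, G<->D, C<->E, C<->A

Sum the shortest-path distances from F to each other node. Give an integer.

27

Distances from F: A:6, B:4, C:5, D:2, E:6, G:3, H:1.
Sum = 6 + 4 + 5 + 2 + 6 + 3 + 1 = 27.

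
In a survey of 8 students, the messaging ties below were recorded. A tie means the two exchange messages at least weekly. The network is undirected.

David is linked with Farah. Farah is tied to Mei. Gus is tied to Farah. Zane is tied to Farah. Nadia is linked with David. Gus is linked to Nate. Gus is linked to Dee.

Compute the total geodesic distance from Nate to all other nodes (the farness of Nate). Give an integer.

Distances from Nate: David:3, Dee:2, Farah:2, Gus:1, Mei:3, Nadia:4, Zane:3.
Sum = 3 + 2 + 2 + 1 + 3 + 4 + 3 = 18.

18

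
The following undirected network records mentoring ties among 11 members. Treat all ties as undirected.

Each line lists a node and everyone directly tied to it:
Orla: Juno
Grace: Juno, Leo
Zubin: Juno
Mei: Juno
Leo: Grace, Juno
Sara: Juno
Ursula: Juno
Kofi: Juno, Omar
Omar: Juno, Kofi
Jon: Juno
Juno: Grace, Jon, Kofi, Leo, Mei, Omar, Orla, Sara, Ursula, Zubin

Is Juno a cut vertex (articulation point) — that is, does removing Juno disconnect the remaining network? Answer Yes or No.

Yes

Removing Juno leaves {Grace and Leo} with no path to {Sara}, so the network splits into 8 components. Juno is a cut vertex.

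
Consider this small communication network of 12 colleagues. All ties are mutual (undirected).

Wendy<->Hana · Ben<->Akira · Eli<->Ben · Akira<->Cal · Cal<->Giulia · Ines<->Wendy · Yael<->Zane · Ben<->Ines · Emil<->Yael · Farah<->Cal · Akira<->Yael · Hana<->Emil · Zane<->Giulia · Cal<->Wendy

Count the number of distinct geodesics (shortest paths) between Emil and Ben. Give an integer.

The shortest distance is 3, and the only length-3 path is Emil–Yael–Akira–Ben. So there is exactly 1 shortest path.

1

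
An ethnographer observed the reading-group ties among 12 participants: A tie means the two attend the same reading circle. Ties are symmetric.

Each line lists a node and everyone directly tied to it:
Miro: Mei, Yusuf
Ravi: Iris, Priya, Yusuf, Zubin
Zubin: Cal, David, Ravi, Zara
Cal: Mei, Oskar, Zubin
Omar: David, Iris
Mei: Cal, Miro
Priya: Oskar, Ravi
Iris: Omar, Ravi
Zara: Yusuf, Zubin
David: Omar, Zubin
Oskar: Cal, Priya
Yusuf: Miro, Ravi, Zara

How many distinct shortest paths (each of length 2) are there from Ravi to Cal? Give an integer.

The shortest distance is 2, and the only length-2 path is Ravi–Zubin–Cal. So there is exactly 1 shortest path.

1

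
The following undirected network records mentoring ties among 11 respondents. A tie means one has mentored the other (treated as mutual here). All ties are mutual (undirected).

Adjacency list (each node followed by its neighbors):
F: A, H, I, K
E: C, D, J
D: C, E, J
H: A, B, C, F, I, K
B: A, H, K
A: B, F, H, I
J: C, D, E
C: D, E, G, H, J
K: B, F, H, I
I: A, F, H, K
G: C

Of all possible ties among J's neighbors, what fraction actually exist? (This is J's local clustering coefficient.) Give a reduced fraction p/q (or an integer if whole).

J's neighbors: C, D, and E (k = 3).
Possible neighbor pairs: C(3,2) = 3. Edges among them: C–D, C–E, D–E → e = 3.
Clustering(J) = 3/3 = 1.

1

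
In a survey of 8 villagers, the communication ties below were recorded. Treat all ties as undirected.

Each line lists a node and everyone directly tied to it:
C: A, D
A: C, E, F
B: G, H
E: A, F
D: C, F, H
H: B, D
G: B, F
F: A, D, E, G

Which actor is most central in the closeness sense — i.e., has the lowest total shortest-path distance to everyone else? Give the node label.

F

Farness (sum of distances to all others) for each node — A:13, B:15, C:14, D:11, E:14, F:10, G:13, H:14.
The smallest farness is 10, for F, so F has the highest closeness.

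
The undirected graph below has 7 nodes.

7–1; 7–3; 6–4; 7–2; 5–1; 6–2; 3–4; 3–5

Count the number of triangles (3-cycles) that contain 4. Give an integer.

0

4's neighbors are 3 and 6, but none of them are tied to each other, so no triangle contains 4.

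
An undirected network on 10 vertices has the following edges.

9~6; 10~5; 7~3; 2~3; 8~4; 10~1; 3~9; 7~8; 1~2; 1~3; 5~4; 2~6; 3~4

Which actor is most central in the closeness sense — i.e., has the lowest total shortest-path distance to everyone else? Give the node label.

3

Farness (sum of distances to all others) for each node — 1:16, 2:17, 3:13, 4:16, 5:21, 6:23, 7:19, 8:22, 9:19, 10:20.
The smallest farness is 13, for 3, so 3 has the highest closeness.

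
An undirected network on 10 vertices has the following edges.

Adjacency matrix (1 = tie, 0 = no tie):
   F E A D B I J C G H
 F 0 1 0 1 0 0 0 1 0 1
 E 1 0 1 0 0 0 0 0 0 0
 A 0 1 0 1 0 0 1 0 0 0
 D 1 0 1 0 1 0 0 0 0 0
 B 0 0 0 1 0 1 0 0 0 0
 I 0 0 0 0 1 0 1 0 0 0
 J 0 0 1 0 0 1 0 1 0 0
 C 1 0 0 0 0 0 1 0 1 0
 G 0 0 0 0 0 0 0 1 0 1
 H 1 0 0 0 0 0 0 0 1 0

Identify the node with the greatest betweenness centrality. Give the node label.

Unnormalized betweenness of each node: A:4, B:11/6, C:25/3, D:7, E:1, F:71/6, G:4/3, H:11/6, I:11/6, J:8.
F has the largest value, 71/6, making it the main broker — the node through which the most shortest paths run.

F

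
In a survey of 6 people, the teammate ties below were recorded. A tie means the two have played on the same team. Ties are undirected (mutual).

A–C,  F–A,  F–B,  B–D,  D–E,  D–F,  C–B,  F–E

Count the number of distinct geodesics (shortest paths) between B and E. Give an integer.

2

The shortest distance is 2. The length-2 paths are: B–D–E; B–F–E.
That gives 2 distinct shortest paths.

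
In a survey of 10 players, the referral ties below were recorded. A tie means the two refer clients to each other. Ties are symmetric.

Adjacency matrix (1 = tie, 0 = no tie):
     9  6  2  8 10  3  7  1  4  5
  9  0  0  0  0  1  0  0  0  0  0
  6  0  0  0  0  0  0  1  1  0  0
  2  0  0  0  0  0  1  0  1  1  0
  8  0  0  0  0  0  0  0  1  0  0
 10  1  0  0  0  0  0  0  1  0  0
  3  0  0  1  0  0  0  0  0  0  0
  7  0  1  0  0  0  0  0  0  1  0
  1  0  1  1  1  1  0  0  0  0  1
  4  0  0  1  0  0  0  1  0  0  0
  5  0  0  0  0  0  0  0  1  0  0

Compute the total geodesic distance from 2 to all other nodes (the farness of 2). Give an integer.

Distances from 2: 1:1, 3:1, 4:1, 5:2, 6:2, 7:2, 8:2, 9:3, 10:2.
Sum = 1 + 1 + 1 + 2 + 2 + 2 + 2 + 3 + 2 = 16.

16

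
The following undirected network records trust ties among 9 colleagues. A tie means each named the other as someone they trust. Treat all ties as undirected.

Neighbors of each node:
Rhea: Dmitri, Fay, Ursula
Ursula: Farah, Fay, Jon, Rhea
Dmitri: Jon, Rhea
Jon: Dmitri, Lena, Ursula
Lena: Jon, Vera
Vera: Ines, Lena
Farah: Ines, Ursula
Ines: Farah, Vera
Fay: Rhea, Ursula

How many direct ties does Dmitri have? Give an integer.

Dmitri is directly tied to Jon and Rhea. That is 2 neighbors, so the degree of Dmitri is 2.

2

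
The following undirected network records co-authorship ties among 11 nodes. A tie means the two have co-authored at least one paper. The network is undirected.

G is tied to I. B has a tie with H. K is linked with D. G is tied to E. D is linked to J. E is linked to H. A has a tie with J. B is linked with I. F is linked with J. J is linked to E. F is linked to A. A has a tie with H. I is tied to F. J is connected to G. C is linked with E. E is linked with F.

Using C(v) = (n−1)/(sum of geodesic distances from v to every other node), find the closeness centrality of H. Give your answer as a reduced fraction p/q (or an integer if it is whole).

Distances from H: A:1, B:1, C:2, D:3, E:1, F:2, G:2, I:2, J:2, K:4. Sum = 20.
n = 11, so closeness = 10/20 = 1/2.

1/2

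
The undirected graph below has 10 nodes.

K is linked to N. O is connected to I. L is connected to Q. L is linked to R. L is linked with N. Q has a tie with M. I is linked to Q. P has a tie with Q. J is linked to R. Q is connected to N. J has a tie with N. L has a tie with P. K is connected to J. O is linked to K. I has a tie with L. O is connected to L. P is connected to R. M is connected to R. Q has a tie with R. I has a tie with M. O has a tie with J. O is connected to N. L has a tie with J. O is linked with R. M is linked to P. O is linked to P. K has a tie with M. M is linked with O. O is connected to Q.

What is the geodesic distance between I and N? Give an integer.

2

One shortest route is I – L – N, which uses 2 edges, and I and N are not directly tied, so nothing shorter exists. So d(I,N) = 2.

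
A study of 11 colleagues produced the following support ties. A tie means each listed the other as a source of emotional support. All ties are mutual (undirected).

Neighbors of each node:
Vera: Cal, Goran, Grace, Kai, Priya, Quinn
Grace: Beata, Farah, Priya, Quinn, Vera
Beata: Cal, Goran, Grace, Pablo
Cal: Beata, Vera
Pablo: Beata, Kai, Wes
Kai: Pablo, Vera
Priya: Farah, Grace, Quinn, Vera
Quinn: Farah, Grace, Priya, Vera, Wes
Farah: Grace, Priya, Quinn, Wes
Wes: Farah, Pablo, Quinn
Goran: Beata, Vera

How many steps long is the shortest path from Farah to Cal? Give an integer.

3

One shortest route is Farah – Grace – Beata – Cal, which uses 3 edges, and at distance 2 from Farah we only reach {Beata, Pablo, Vera}, which does not include Cal. So d(Farah,Cal) = 3.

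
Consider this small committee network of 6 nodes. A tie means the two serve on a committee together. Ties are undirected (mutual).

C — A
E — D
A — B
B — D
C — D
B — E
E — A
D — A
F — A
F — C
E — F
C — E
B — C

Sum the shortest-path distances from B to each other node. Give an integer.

Distances from B: A:1, C:1, D:1, E:1, F:2.
Sum = 1 + 1 + 1 + 1 + 2 = 6.

6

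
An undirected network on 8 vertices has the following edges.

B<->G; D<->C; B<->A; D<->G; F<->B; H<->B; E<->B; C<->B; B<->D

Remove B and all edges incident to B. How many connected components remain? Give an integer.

Without B, the remaining ties split the others into: {C, D, G}; {F}; {E}; {A}; {H}.
That's 5 separate components.

5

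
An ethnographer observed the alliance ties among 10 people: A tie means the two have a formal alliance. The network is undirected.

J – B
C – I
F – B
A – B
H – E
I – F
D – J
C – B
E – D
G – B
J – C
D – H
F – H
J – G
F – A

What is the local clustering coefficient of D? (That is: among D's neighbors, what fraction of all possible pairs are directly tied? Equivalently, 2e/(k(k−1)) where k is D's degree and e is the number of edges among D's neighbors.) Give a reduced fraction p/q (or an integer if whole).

1/3

D's neighbors: E, H, and J (k = 3).
Possible neighbor pairs: C(3,2) = 3. Edges among them: E–H → e = 1.
Clustering(D) = 1/3.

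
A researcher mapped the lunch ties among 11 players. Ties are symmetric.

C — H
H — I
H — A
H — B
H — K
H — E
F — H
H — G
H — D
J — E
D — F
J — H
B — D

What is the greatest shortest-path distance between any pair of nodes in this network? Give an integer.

Eccentricity of each node (its greatest distance to any other): A:2, B:2, C:2, D:2, E:2, F:2, G:2, H:1, I:2, J:2, K:2.
The maximum eccentricity is 2, realized for instance by the pair A–F via A – H – F. So the diameter is 2.

2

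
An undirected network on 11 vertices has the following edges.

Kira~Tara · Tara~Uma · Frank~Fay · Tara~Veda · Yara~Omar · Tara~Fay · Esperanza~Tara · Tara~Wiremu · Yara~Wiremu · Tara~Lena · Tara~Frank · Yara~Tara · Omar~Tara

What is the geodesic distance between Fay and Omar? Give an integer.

One shortest route is Fay – Tara – Omar, which uses 2 edges, and Fay and Omar are not directly tied, so nothing shorter exists. So d(Fay,Omar) = 2.

2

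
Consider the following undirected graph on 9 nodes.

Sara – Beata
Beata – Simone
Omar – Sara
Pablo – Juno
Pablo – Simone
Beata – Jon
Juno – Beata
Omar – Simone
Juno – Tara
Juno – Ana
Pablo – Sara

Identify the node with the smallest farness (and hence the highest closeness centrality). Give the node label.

Beata

Farness (sum of distances to all others) for each node — Ana:20, Beata:12, Jon:19, Juno:13, Omar:20, Pablo:14, Sara:15, Simone:15, Tara:20.
The smallest farness is 12, for Beata, so Beata has the highest closeness.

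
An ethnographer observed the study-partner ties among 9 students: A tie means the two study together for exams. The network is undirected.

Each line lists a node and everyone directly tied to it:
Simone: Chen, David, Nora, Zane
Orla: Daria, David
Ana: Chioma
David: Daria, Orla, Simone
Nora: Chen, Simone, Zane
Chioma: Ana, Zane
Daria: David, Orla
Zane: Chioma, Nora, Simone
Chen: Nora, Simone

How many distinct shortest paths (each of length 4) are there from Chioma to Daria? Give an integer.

1

The shortest distance is 4, and the only length-4 path is Chioma–Zane–Simone–David–Daria. So there is exactly 1 shortest path.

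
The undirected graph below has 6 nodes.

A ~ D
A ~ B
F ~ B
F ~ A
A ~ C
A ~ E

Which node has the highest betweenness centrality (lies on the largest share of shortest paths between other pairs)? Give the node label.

Unnormalized betweenness of each node: A:9, B:0, C:0, D:0, E:0, F:0.
A has the largest value, 9, making it the main broker — the node through which the most shortest paths run.

A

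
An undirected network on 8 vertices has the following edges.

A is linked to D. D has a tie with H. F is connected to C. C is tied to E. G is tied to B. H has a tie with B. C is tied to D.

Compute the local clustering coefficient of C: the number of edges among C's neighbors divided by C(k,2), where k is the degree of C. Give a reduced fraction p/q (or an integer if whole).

C's neighbors: D, E, and F (k = 3).
Possible neighbor pairs: C(3,2) = 3. Edges among them: none → e = 0.
Clustering(C) = 0/3 = 0.

0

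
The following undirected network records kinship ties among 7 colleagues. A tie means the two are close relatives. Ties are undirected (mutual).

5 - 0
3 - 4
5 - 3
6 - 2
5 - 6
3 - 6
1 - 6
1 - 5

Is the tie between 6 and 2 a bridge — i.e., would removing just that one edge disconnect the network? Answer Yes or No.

Without the 6–2 edge there is no alternate route between 6 and 2, so the network disconnects. It is a bridge.

Yes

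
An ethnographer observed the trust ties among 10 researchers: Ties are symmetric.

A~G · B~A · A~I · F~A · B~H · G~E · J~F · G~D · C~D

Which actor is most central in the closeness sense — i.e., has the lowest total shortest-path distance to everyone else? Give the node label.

Farness (sum of distances to all others) for each node — A:15, B:21, C:31, D:23, E:25, F:21, G:17, H:29, I:23, J:29.
The smallest farness is 15, for A, so A has the highest closeness.

A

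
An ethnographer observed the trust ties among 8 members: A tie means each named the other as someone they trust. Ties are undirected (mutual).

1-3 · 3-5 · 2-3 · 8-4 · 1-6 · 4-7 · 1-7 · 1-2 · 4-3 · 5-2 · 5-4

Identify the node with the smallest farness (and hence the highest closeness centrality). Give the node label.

3

Farness (sum of distances to all others) for each node — 1:11, 2:12, 3:10, 4:11, 5:12, 6:17, 7:12, 8:17.
The smallest farness is 10, for 3, so 3 has the highest closeness.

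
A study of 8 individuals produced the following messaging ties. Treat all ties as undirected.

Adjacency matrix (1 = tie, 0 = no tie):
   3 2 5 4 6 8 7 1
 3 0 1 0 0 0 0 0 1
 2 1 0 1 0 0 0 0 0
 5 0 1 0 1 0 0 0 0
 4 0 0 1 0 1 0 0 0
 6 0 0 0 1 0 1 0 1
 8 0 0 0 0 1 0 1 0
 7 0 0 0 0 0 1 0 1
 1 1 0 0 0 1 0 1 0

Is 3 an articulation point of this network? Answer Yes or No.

No

Even without 3, every remaining node can still reach every other (the residual graph is connected), so 3 is not a cut vertex.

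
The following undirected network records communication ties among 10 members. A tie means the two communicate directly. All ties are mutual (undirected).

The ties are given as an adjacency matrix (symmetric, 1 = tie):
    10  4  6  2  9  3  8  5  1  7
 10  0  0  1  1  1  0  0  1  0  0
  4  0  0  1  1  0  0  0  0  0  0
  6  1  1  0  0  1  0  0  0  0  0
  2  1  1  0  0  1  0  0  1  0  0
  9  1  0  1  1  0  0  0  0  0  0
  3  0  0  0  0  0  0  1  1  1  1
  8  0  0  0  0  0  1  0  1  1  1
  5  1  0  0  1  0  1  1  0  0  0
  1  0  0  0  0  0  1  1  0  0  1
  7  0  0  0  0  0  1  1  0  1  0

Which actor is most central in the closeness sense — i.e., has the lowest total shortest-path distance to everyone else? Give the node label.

Farness (sum of distances to all others) for each node — 1:23, 2:16, 3:17, 4:22, 5:14, 6:21, 7:23, 8:17, 9:21, 10:16.
The smallest farness is 14, for 5, so 5 has the highest closeness.

5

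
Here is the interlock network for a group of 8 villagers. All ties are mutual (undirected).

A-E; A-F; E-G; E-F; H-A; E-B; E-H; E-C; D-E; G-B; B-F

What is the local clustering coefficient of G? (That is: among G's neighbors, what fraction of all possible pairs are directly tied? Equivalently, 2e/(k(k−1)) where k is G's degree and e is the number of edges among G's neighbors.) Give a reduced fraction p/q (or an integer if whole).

1

G's neighbors: B and E (k = 2).
Possible neighbor pairs: C(2,2) = 1. Edges among them: B–E → e = 1.
Clustering(G) = 1/1.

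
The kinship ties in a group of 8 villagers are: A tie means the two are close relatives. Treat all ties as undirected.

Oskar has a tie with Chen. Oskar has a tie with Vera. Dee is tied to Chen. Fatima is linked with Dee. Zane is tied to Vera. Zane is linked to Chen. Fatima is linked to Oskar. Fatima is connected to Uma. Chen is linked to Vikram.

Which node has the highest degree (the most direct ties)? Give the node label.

Degrees — Chen:4, Dee:2, Fatima:3, Oskar:3, Uma:1, Vera:2, Vikram:1, Zane:2.
The maximum is 4, attained only by Chen.

Chen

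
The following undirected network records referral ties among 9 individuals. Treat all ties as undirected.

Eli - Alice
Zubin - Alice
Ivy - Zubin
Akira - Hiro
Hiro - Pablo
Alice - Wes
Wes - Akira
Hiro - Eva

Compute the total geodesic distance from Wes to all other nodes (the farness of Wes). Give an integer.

Distances from Wes: Akira:1, Alice:1, Eli:2, Eva:3, Hiro:2, Ivy:3, Pablo:3, Zubin:2.
Sum = 1 + 1 + 2 + 3 + 2 + 3 + 3 + 2 = 17.

17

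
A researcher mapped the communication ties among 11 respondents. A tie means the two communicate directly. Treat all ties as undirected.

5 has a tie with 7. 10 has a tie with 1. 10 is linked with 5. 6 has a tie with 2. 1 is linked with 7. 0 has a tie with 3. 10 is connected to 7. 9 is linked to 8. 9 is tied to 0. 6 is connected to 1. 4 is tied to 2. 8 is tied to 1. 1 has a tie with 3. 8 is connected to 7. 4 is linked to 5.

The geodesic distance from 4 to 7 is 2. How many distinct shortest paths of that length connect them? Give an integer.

1

The shortest distance is 2, and the only length-2 path is 4–5–7. So there is exactly 1 shortest path.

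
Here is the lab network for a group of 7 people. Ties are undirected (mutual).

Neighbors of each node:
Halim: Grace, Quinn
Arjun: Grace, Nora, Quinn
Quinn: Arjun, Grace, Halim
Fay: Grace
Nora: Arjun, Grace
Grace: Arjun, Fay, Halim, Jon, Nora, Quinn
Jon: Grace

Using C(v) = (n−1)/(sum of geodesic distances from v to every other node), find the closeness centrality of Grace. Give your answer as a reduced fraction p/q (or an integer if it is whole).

1

Distances from Grace: Arjun:1, Fay:1, Halim:1, Jon:1, Nora:1, Quinn:1. Sum = 6.
n = 7, so closeness = 6/6 = 1.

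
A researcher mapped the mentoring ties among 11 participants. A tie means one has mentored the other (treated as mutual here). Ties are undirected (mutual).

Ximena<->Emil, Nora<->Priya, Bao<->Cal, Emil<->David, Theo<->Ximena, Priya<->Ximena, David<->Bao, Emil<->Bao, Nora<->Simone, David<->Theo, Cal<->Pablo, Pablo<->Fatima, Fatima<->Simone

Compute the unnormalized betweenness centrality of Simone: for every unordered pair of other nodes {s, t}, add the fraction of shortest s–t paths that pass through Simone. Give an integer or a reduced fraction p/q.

13/2

Pairs whose geodesics pass through Simone — Theo–Fatima: 1/2; Ximena–Fatima: 1; Priya–Fatima: 1; Priya–Pablo: 1; Nora–Fatima: 1; Nora–Pablo: 1; Nora–Cal: 1.
All other pairs contribute 0.
Summing the contributions gives betweenness(Simone) = 13/2.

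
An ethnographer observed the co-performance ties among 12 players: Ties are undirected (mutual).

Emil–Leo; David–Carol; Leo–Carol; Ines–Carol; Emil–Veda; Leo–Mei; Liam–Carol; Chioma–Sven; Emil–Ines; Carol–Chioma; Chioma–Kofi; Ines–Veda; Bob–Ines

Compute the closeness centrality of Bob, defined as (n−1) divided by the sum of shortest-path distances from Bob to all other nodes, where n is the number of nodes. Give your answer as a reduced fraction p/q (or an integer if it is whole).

Distances from Bob: Carol:2, Chioma:3, David:3, Emil:2, Ines:1, Kofi:4, Leo:3, Liam:3, Mei:4, Sven:4, Veda:2. Sum = 31.
n = 12, so closeness = 11/31.

11/31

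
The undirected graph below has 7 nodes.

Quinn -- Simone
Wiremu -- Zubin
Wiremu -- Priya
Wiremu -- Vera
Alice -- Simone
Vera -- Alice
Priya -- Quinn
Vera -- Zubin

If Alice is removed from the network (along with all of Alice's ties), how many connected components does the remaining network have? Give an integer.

Alice's neighbors (Simone and Vera) remain reachable from one another through other ties, so the rest of the network stays in one piece.

1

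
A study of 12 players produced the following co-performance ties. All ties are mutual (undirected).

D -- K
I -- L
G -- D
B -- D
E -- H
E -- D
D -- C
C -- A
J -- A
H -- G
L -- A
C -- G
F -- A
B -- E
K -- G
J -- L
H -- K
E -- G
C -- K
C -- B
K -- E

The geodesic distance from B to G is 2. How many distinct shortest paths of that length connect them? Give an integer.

3

The shortest distance is 2. The length-2 paths are: B–E–G; B–D–G; B–C–G.
That gives 3 distinct shortest paths.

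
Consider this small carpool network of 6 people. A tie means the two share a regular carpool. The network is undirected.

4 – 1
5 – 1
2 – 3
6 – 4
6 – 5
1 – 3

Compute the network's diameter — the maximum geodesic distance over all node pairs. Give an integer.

Eccentricity of each node (its greatest distance to any other): 1:2, 2:4, 3:3, 4:3, 5:3, 6:4.
The maximum eccentricity is 4, realized for instance by the pair 2–6 via 2 – 3 – 1 – 5 – 6. So the diameter is 4.

4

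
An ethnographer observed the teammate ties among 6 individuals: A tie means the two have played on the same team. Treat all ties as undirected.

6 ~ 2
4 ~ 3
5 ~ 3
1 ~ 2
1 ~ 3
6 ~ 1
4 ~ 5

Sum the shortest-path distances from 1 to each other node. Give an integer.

7

Distances from 1: 2:1, 3:1, 4:2, 5:2, 6:1.
Sum = 1 + 1 + 2 + 2 + 1 = 7.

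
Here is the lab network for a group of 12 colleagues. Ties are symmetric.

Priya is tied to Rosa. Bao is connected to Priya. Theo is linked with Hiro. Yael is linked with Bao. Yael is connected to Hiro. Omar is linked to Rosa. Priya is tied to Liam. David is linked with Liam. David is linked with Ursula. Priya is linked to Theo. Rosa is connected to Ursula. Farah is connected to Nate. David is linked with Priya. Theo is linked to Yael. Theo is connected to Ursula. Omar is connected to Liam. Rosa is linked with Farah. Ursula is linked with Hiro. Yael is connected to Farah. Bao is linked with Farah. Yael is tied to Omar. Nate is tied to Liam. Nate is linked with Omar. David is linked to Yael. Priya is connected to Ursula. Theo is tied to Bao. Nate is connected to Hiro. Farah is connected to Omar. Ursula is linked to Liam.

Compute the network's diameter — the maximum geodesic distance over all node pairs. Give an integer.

2

Eccentricity of each node (its greatest distance to any other): Bao:2, David:2, Farah:2, Hiro:2, Liam:2, Nate:2, Omar:2, Priya:2, Rosa:2, Theo:2, Ursula:2, Yael:2.
The maximum eccentricity is 2, realized for instance by the pair Omar–Bao via Omar – Farah – Bao. So the diameter is 2.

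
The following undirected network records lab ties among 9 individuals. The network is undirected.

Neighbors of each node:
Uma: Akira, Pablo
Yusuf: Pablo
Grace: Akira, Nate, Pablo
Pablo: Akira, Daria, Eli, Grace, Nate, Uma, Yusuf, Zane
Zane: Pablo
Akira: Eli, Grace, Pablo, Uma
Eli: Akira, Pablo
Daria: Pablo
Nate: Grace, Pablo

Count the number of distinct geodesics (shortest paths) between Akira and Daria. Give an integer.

1

The shortest distance is 2, and the only length-2 path is Akira–Pablo–Daria. So there is exactly 1 shortest path.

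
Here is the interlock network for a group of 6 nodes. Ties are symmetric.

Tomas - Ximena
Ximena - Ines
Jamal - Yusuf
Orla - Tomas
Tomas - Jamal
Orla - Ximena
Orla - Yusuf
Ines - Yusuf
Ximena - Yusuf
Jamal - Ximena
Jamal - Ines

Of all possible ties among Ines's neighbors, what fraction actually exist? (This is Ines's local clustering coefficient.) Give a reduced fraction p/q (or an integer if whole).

1

Ines's neighbors: Jamal, Ximena, and Yusuf (k = 3).
Possible neighbor pairs: C(3,2) = 3. Edges among them: Jamal–Ximena, Jamal–Yusuf, Ximena–Yusuf → e = 3.
Clustering(Ines) = 3/3 = 1.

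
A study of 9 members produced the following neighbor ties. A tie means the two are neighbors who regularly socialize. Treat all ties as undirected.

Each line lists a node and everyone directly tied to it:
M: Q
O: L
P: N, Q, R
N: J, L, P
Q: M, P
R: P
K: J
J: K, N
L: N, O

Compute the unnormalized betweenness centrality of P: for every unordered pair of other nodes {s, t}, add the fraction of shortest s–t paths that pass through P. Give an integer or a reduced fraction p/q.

Pairs whose geodesics pass through P — R–L: 1; R–M: 1; R–O: 1; R–Q: 1; R–J: 1; R–N: 1; R–K: 1; L–M: 1; L–Q: 1; M–O: 1; M–J: 1; M–N: 1; M–K: 1; O–Q: 1 … (+3 more pairs).
All other pairs contribute 0.
Summing the contributions gives betweenness(P) = 17.

17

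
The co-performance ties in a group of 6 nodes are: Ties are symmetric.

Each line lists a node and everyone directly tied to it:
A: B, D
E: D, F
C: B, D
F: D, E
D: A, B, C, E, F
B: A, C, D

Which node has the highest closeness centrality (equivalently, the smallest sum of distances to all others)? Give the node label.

Farness (sum of distances to all others) for each node — A:8, B:7, C:8, D:5, E:8, F:8.
The smallest farness is 5, for D, so D has the highest closeness.

D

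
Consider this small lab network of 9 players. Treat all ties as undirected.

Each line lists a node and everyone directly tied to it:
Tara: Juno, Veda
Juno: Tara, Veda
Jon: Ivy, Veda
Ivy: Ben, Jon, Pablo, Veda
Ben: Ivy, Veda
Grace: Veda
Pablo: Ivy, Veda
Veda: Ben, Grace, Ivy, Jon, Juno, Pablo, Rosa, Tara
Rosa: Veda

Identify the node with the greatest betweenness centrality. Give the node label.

Unnormalized betweenness of each node: Ben:0, Grace:0, Ivy:3/2, Jon:0, Juno:0, Pablo:0, Rosa:0, Tara:0, Veda:45/2.
Veda has the largest value, 45/2, making it the main broker — the node through which the most shortest paths run.

Veda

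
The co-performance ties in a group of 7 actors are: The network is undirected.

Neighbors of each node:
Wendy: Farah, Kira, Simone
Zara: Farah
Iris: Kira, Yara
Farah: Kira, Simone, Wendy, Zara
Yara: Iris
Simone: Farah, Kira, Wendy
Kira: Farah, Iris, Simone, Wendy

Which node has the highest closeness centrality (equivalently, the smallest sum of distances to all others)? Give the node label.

Kira

Farness (sum of distances to all others) for each node — Farah:9, Iris:11, Kira:8, Simone:10, Wendy:10, Yara:16, Zara:14.
The smallest farness is 8, for Kira, so Kira has the highest closeness.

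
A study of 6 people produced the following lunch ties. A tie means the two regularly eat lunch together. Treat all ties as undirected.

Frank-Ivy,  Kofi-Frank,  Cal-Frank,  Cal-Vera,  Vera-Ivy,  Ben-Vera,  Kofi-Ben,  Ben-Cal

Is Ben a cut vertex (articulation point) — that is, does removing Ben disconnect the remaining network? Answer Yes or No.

No

Even without Ben, every remaining node can still reach every other (the residual graph is connected), so Ben is not a cut vertex.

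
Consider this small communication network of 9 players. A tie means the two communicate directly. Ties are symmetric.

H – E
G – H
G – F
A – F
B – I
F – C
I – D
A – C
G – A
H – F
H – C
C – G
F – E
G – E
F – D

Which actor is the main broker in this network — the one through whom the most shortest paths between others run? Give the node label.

Unnormalized betweenness of each node: A:0, B:0, C:1/3, D:12, E:0, F:97/6, G:7/6, H:1/3, I:7.
F has the largest value, 97/6, making it the main broker — the node through which the most shortest paths run.

F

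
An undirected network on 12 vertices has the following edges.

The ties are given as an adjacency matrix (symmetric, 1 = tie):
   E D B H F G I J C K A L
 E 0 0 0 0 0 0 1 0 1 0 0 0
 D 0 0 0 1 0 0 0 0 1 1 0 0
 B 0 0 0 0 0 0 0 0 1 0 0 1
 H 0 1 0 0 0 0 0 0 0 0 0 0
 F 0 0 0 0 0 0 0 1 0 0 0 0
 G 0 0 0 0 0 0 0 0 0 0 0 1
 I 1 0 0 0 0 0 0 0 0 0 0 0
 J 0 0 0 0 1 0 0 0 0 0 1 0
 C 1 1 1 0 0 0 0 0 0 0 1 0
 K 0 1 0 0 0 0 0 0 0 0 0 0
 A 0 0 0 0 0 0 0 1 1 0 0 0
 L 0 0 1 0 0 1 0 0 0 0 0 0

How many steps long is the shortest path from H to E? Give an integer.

3

One shortest route is H – D – C – E, which uses 3 edges, and at distance 2 from H we only reach {C, K}, which does not include E. So d(H,E) = 3.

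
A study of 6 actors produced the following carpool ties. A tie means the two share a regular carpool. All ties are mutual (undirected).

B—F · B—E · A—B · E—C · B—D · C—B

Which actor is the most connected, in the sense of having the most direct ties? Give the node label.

B

Degrees — A:1, B:5, C:2, D:1, E:2, F:1.
The maximum is 5, attained only by B.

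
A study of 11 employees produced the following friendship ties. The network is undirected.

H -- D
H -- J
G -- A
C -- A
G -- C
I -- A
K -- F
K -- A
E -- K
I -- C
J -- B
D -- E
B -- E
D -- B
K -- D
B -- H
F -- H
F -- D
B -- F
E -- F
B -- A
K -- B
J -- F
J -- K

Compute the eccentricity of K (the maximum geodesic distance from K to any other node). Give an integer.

2

Distances from K: A:1, B:1, C:2, D:1, E:1, F:1, G:2, H:2, I:2, J:1.
The largest is 2 (to H, G, C, and I), so the eccentricity of K is 2.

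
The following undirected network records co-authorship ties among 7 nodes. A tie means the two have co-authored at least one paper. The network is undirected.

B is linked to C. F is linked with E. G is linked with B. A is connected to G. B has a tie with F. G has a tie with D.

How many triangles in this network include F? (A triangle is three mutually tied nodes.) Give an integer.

F's neighbors are B and E, but none of them are tied to each other, so no triangle contains F.

0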